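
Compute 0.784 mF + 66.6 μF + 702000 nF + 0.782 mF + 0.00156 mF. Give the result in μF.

2336.16 μF

In μF:
  0.784 mF = 0.784e3 μF = 784
  66.6 μF → 66.6
  702000 nF = 702000e-3 μF = 702
  0.782 mF = 0.782e3 μF = 782
  0.00156 mF = 0.00156e3 μF = 1.56
Sum: 784 + 66.6 + 702 + 782 + 1.56 = 2336.16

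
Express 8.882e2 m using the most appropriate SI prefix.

= 888.2 m; mantissa already in [1, 1000).

888.2 m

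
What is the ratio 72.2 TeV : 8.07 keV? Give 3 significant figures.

(72.2 × 10¹²) / (8.07 × 10³) = 8.947 × 10⁹

8950000000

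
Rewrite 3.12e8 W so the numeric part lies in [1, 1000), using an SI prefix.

= 312e6 W; 1e6 is mega.

312 MW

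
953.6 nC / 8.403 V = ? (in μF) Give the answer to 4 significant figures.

0.1135 μF

(953.6 × 10^-9) / (8.403) = 113.483 × 10^-9 F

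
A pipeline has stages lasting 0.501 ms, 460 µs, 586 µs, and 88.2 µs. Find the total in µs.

1635.2 µs

In µs:
  0.501 ms = 0.501 × 10³ µs = 501
  460 µs → 460
  586 µs → 586
  88.2 µs → 88.2
Sum: 501 + 460 + 586 + 88.2 = 1635.2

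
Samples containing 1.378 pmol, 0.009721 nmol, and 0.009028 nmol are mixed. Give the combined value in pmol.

20.127 pmol

In pmol:
  1.378 pmol → 1.378
  0.009721 nmol = 0.009721e3 pmol = 9.721
  0.009028 nmol = 0.009028e3 pmol = 9.028
Sum: 1.378 + 9.721 + 9.028 = 20.127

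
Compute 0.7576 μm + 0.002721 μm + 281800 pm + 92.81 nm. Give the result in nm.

1134.931 nm

In nm:
  0.7576 μm = 0.7576e3 nm = 757.6
  0.002721 μm = 0.002721e3 nm = 2.721
  281800 pm = 281800e-3 nm = 281.8
  92.81 nm → 92.81
Sum: 757.6 + 2.721 + 281.8 + 92.81 = 1134.931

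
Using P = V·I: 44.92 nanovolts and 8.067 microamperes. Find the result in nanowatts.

0.00036236964 nanowatts

44.92 × 10⁻⁹ × 8.067 × 10⁻⁶ = 362.36964 × 10⁻¹⁵ W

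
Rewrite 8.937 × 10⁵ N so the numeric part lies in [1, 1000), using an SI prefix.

= 893.7 × 10³ N; 10³ is kilo.

893.7 kN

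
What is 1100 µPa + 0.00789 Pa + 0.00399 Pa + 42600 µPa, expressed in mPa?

55.58 mPa

In mPa:
  1100 µPa = 1100e-3 mPa = 1.1
  0.00789 Pa = 0.00789e3 mPa = 7.89
  0.00399 Pa = 0.00399e3 mPa = 3.99
  42600 µPa = 42600e-3 mPa = 42.6
Sum: 1.1 + 7.89 + 3.99 + 42.6 = 55.58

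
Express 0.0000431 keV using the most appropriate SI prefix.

= 43.1e-3 eV; 1e-3 is milli.

43.1 meV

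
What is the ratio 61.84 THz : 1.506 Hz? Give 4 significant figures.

41060000000000

(61.84 × 10¹²) / (1.506) = 41.062 × 10¹²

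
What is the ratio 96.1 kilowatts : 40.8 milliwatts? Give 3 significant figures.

2360000

(96.1 × 10³) / (40.8 × 10⁻³) = 2.355 × 10⁶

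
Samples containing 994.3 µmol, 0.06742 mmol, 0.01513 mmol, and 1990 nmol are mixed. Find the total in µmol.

In µmol:
  994.3 µmol → 994.3
  0.06742 mmol = 0.06742 × 10³ µmol = 67.42
  0.01513 mmol = 0.01513 × 10³ µmol = 15.13
  1990 nmol = 1990 × 10⁻³ µmol = 1.99
Sum: 994.3 + 67.42 + 15.13 + 1.99 = 1078.84

1078.84 µmol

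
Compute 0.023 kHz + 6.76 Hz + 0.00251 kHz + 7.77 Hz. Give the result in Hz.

In Hz:
  0.023 kHz = 0.023 × 10^3 Hz = 23
  6.76 Hz → 6.76
  0.00251 kHz = 0.00251 × 10^3 Hz = 2.51
  7.77 Hz → 7.77
Sum: 23 + 6.76 + 2.51 + 7.77 = 40.04

40.04 Hz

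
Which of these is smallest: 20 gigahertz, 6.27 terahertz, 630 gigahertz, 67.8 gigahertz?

20 gigahertz = 20000000000 hertz
6.27 terahertz = 6270000000000 hertz
630 gigahertz = 630000000000 hertz
67.8 gigahertz = 67800000000 hertz

20 gigahertz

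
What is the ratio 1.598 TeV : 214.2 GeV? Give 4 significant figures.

(1.598 × 10^12) / (214.2 × 10^9) = 0.0074603 × 10^3

7.460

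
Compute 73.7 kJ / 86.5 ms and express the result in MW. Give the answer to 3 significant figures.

0.852 MW

(73.7 × 10^3) / (86.5 × 10^-3) = 0.85202 × 10^6 W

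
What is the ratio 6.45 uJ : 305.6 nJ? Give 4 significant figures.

21.11

(6.45 × 10^-6) / (305.6 × 10^-9) = 0.021106 × 10^3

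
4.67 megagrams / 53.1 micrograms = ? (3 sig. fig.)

87900000000

(4.67 × 10⁶) / (53.1 × 10⁻⁶) = 0.08795 × 10¹²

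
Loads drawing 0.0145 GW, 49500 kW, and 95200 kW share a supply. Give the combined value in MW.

In MW:
  0.0145 GW = 0.0145 × 10³ MW = 14.5
  49500 kW = 49500 × 10⁻³ MW = 49.5
  95200 kW = 95200 × 10⁻³ MW = 95.2
Sum: 14.5 + 49.5 + 95.2 = 159.2

159.2 MW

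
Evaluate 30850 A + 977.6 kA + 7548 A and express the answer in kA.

1015.998 kA

In kA:
  30850 A = 30850e-3 kA = 30.85
  977.6 kA → 977.6
  7548 A = 7548e-3 kA = 7.548
Sum: 30.85 + 977.6 + 7.548 = 1015.998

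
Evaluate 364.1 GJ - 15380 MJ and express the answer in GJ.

348.72 GJ

In GJ:
  364.1 GJ → 364.1
  15380 MJ = 15380e-3 GJ = 15.38
Difference: 364.1 - 15.38 = 348.72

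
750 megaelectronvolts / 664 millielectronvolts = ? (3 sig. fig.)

(750 × 10^6) / (664 × 10^-3) = 1.13 × 10^9

1130000000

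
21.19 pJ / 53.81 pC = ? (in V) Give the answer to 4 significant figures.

0.3938 V

(21.19 × 10⁻¹²) / (53.81 × 10⁻¹²) = 0.393793 V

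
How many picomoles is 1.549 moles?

1549000000000 picomoles

(no prefix) = 10⁰, pico = 10⁻¹²; factor is 10¹².
1.549 × 10¹² = 1549000000000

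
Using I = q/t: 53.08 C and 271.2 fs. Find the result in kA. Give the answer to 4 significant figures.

195700000000 kA

(53.08) / (271.2 × 10^-15) = 0.195723 × 10^15 A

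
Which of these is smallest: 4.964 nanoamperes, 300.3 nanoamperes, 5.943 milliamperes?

4.964 nanoamperes = 0.000000004964 amperes
300.3 nanoamperes = 0.0000003003 amperes
5.943 milliamperes = 0.005943 amperes

4.964 nanoamperes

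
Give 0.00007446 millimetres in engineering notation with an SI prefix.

74.46 nanometres

= 74.46 × 10⁻⁹ metres; 10⁻⁹ is nano.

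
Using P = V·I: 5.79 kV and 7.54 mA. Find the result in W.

43.6566 W

5.79 × 10³ × 7.54 × 10⁻³ = 43.6566 W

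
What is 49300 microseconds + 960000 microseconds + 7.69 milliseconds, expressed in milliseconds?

1016.99 milliseconds

In milliseconds:
  49300 microseconds = 49300 × 10^-3 milliseconds = 49.3
  960000 microseconds = 960000 × 10^-3 milliseconds = 960
  7.69 milliseconds → 7.69
Sum: 49.3 + 960 + 7.69 = 1016.99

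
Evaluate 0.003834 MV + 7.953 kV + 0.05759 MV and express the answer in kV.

69.377 kV

In kV:
  0.003834 MV = 0.003834 × 10³ kV = 3.834
  7.953 kV → 7.953
  0.05759 MV = 0.05759 × 10³ kV = 57.59
Sum: 3.834 + 7.953 + 57.59 = 69.377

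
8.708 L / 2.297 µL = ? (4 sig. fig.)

3791000

(8.708) / (2.297e-6) = 3.791e6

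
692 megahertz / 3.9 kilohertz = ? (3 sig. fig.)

177000

(692 × 10⁶) / (3.9 × 10³) = 177.4 × 10³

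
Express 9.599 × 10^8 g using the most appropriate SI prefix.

= 959.9 × 10^6 g; 10^6 is mega.

959.9 Mg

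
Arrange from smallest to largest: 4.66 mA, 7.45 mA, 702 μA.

4.66 mA = 0.00466 A
7.45 mA = 0.00745 A
702 μA = 0.000702 A

702 μA < 4.66 mA < 7.45 mA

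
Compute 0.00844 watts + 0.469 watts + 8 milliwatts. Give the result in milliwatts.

In milliwatts:
  0.00844 watts = 0.00844e3 milliwatts = 8.44
  0.469 watts = 0.469e3 milliwatts = 469
  8 milliwatts → 8
Sum: 8.44 + 469 + 8 = 485.44

485.44 milliwatts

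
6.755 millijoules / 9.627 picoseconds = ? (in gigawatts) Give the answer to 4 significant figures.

(6.755 × 10⁻³) / (9.627 × 10⁻¹²) = 0.701672 × 10⁹ W

0.7017 gigawatts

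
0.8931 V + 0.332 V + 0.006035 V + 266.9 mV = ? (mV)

In mV:
  0.8931 V = 0.8931 × 10³ mV = 893.1
  0.332 V = 0.332 × 10³ mV = 332
  0.006035 V = 0.006035 × 10³ mV = 6.035
  266.9 mV → 266.9
Sum: 893.1 + 332 + 6.035 + 266.9 = 1498.035

1498.035 mV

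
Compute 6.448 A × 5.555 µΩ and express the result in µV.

35.81864 µV

6.448 × 5.555 × 10⁻⁶ = 35.81864 × 10⁻⁶ V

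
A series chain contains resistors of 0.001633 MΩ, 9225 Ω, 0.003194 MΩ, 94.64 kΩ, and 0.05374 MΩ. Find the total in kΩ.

In kΩ:
  0.001633 MΩ = 0.001633 × 10^3 kΩ = 1.633
  9225 Ω = 9225 × 10^-3 kΩ = 9.225
  0.003194 MΩ = 0.003194 × 10^3 kΩ = 3.194
  94.64 kΩ → 94.64
  0.05374 MΩ = 0.05374 × 10^3 kΩ = 53.74
Sum: 1.633 + 9.225 + 3.194 + 94.64 + 53.74 = 162.432

162.432 kΩ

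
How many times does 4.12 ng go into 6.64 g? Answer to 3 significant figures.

(6.64) / (4.12 × 10⁻⁹) = 1.612 × 10⁹

1610000000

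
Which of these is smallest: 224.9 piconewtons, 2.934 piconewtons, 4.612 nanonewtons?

2.934 piconewtons

224.9 piconewtons = 0.0000000002249 newtons
2.934 piconewtons = 0.000000000002934 newtons
4.612 nanonewtons = 0.000000004612 newtons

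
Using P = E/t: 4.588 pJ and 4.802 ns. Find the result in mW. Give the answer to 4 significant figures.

(4.588 × 10⁻¹²) / (4.802 × 10⁻⁹) = 0.955435 × 10⁻³ W

0.9554 mW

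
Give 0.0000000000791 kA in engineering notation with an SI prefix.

= 79.1 × 10^-9 A; 10^-9 is nano.

79.1 nA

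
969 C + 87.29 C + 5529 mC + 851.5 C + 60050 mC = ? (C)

In C:
  969 C → 969
  87.29 C → 87.29
  5529 mC = 5529e-3 C = 5.529
  851.5 C → 851.5
  60050 mC = 60050e-3 C = 60.05
Sum: 969 + 87.29 + 5.529 + 851.5 + 60.05 = 1973.369

1973.369 C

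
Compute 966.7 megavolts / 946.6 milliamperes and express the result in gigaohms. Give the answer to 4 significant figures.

(966.7 × 10^6) / (946.6 × 10^-3) = 1.02123 × 10^9 Ω

1.021 gigaohms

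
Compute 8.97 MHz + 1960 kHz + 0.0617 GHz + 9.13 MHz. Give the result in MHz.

81.76 MHz

In MHz:
  8.97 MHz → 8.97
  1960 kHz = 1960 × 10⁻³ MHz = 1.96
  0.0617 GHz = 0.0617 × 10³ MHz = 61.7
  9.13 MHz → 9.13
Sum: 8.97 + 1.96 + 61.7 + 9.13 = 81.76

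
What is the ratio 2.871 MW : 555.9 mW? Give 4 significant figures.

5165000

(2.871e6) / (555.9e-3) = 0.0051646e9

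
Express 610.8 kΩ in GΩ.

0.0006108 GΩ

kilo = 1e3, giga = 1e9; factor is 1e-6.
610.8 × 1e-6 = 0.0006108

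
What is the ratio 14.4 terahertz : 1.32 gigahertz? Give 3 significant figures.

(14.4 × 10¹²) / (1.32 × 10⁹) = 10.91 × 10³

10900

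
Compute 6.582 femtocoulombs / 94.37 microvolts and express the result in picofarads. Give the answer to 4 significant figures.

(6.582 × 10⁻¹⁵) / (94.37 × 10⁻⁶) = 0.0697467 × 10⁻⁹ F

69.75 picofarads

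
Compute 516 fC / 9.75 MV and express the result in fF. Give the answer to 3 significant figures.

0.0000529 fF

(516 × 10^-15) / (9.75 × 10^6) = 52.923 × 10^-21 F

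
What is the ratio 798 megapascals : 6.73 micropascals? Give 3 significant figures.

119000000000000

(798 × 10^6) / (6.73 × 10^-6) = 118.6 × 10^12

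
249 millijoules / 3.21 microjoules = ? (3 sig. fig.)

(249 × 10^-3) / (3.21 × 10^-6) = 77.57 × 10^3

77600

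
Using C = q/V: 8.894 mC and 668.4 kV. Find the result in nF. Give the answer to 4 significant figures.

13.31 nF

(8.894 × 10⁻³) / (668.4 × 10³) = 0.0133064 × 10⁻⁶ F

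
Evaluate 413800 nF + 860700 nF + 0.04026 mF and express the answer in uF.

In uF:
  413800 nF = 413800 × 10^-3 uF = 413.8
  860700 nF = 860700 × 10^-3 uF = 860.7
  0.04026 mF = 0.04026 × 10^3 uF = 40.26
Sum: 413.8 + 860.7 + 40.26 = 1314.76

1314.76 uF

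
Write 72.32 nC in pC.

nano = 10⁻⁹, pico = 10⁻¹²; factor is 10³.
72.32 × 10³ = 72320

72320 pC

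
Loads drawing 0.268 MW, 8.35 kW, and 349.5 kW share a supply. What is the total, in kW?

In kW:
  0.268 MW = 0.268 × 10^3 kW = 268
  8.35 kW → 8.35
  349.5 kW → 349.5
Sum: 268 + 8.35 + 349.5 = 625.85

625.85 kW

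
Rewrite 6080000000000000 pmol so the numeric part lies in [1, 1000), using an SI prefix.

= 6.08 × 10^3 mol; 10^3 is kilo.

6.08 kmol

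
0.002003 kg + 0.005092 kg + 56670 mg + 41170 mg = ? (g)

104.935 g

In g:
  0.002003 kg = 0.002003e3 g = 2.003
  0.005092 kg = 0.005092e3 g = 5.092
  56670 mg = 56670e-3 g = 56.67
  41170 mg = 41170e-3 g = 41.17
Sum: 2.003 + 5.092 + 56.67 + 41.17 = 104.935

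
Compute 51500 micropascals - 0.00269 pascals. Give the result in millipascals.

48.81 millipascals

In millipascals:
  51500 micropascals = 51500e-3 millipascals = 51.5
  0.00269 pascals = 0.00269e3 millipascals = 2.69
Difference: 51.5 - 2.69 = 48.81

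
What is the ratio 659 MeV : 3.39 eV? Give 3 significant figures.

(659e6) / (3.39) = 194.4e6

194000000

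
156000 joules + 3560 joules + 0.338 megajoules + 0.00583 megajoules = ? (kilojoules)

503.39 kilojoules

In kilojoules:
  156000 joules = 156000e-3 kilojoules = 156
  3560 joules = 3560e-3 kilojoules = 3.56
  0.338 megajoules = 0.338e3 kilojoules = 338
  0.00583 megajoules = 0.00583e3 kilojoules = 5.83
Sum: 156 + 3.56 + 338 + 5.83 = 503.39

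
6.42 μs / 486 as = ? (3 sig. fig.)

13200000000

(6.42e-6) / (486e-18) = 0.01321e12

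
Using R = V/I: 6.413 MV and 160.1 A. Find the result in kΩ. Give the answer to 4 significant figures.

40.06 kΩ

(6.413 × 10⁶) / (160.1) = 0.0400562 × 10⁶ Ω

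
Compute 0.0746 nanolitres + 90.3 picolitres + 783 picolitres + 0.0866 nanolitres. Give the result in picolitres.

In picolitres:
  0.0746 nanolitres = 0.0746 × 10^3 picolitres = 74.6
  90.3 picolitres → 90.3
  783 picolitres → 783
  0.0866 nanolitres = 0.0866 × 10^3 picolitres = 86.6
Sum: 74.6 + 90.3 + 783 + 86.6 = 1034.5

1034.5 picolitres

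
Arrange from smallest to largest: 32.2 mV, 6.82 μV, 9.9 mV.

6.82 μV < 9.9 mV < 32.2 mV

32.2 mV = 0.0322 V
6.82 μV = 0.00000682 V
9.9 mV = 0.0099 V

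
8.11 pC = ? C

0.00000000000811 C

pico = 10⁻¹², (no prefix) = 10⁰; factor is 10⁻¹².
8.11 × 10⁻¹² = 0.00000000000811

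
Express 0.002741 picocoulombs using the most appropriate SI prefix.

2.741 femtocoulombs

= 2.741 × 10⁻¹⁵ coulombs; 10⁻¹⁵ is femto.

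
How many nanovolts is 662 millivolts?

662000000 nanovolts

milli = 10^-3, nano = 10^-9; factor is 10^6.
662 × 10^6 = 662000000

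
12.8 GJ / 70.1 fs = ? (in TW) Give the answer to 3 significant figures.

183000000000 TW

(12.8 × 10⁹) / (70.1 × 10⁻¹⁵) = 0.1826 × 10²⁴ W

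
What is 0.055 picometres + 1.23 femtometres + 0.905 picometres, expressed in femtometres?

In femtometres:
  0.055 picometres = 0.055 × 10^3 femtometres = 55
  1.23 femtometres → 1.23
  0.905 picometres = 0.905 × 10^3 femtometres = 905
Sum: 55 + 1.23 + 905 = 961.23

961.23 femtometres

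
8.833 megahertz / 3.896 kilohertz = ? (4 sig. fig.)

(8.833 × 10^6) / (3.896 × 10^3) = 2.2672 × 10^3

2267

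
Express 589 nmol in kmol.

0.000000000589 kmol

nano = 10^-9, kilo = 10^3; factor is 10^-12.
589 × 10^-12 = 0.000000000589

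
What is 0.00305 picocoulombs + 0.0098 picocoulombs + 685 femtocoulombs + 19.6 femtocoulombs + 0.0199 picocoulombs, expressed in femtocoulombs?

737.35 femtocoulombs

In femtocoulombs:
  0.00305 picocoulombs = 0.00305e3 femtocoulombs = 3.05
  0.0098 picocoulombs = 0.0098e3 femtocoulombs = 9.8
  685 femtocoulombs → 685
  19.6 femtocoulombs → 19.6
  0.0199 picocoulombs = 0.0199e3 femtocoulombs = 19.9
Sum: 3.05 + 9.8 + 685 + 19.6 + 19.9 = 737.35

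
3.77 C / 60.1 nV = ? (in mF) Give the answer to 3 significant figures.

62700000000 mF

(3.77) / (60.1 × 10⁻⁹) = 0.062729 × 10⁹ F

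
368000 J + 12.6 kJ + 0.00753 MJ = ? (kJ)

388.13 kJ

In kJ:
  368000 J = 368000 × 10⁻³ kJ = 368
  12.6 kJ → 12.6
  0.00753 MJ = 0.00753 × 10³ kJ = 7.53
Sum: 368 + 12.6 + 7.53 = 388.13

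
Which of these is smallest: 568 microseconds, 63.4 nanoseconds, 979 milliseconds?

63.4 nanoseconds

568 microseconds = 0.000568 seconds
63.4 nanoseconds = 0.0000000634 seconds
979 milliseconds = 0.979 seconds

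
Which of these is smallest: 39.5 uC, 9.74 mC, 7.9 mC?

39.5 uC = 0.0000395 C
9.74 mC = 0.00974 C
7.9 mC = 0.0079 C

39.5 uC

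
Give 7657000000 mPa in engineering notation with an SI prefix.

= 7.657e6 Pa; 1e6 is mega.

7.657 MPa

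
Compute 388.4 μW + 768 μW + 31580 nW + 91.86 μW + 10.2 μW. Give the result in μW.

In μW:
  388.4 μW → 388.4
  768 μW → 768
  31580 nW = 31580 × 10^-3 μW = 31.58
  91.86 μW → 91.86
  10.2 μW → 10.2
Sum: 388.4 + 768 + 31.58 + 91.86 + 10.2 = 1290.04

1290.04 μW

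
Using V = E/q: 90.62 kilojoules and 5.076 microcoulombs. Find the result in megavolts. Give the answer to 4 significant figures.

(90.62e3) / (5.076e-6) = 17.8526e9 V

17850 megavolts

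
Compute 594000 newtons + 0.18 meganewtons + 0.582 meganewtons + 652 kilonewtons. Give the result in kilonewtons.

In kilonewtons:
  594000 newtons = 594000e-3 kilonewtons = 594
  0.18 meganewtons = 0.18e3 kilonewtons = 180
  0.582 meganewtons = 0.582e3 kilonewtons = 582
  652 kilonewtons → 652
Sum: 594 + 180 + 582 + 652 = 2008

2008 kilonewtons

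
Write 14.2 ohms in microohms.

14200000 microohms

(no prefix) = 1e0, micro = 1e-6; factor is 1e6.
14.2 × 1e6 = 14200000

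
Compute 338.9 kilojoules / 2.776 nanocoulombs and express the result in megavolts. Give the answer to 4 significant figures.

(338.9 × 10^3) / (2.776 × 10^-9) = 122.082 × 10^12 V

122100000 megavolts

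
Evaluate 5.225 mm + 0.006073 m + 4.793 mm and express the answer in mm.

16.091 mm

In mm:
  5.225 mm → 5.225
  0.006073 m = 0.006073 × 10^3 mm = 6.073
  4.793 mm → 4.793
Sum: 5.225 + 6.073 + 4.793 = 16.091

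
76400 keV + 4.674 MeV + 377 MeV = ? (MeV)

In MeV:
  76400 keV = 76400e-3 MeV = 76.4
  4.674 MeV → 4.674
  377 MeV → 377
Sum: 76.4 + 4.674 + 377 = 458.074

458.074 MeV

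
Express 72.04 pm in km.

0.00000000000007204 km

pico = 10^-12, kilo = 10^3; factor is 10^-15.
72.04 × 10^-15 = 0.00000000000007204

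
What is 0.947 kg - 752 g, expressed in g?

In g:
  0.947 kg = 0.947 × 10³ g = 947
  752 g → 752
Difference: 947 - 752 = 195

195 g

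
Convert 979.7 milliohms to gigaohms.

0.0000000009797 gigaohms

milli = 10⁻³, giga = 10⁹; factor is 10⁻¹².
979.7 × 10⁻¹² = 0.0000000009797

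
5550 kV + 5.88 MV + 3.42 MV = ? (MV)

14.85 MV

In MV:
  5550 kV = 5550e-3 MV = 5.55
  5.88 MV → 5.88
  3.42 MV → 3.42
Sum: 5.55 + 5.88 + 3.42 = 14.85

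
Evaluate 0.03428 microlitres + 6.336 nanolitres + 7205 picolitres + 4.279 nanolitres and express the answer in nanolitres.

In nanolitres:
  0.03428 microlitres = 0.03428 × 10^3 nanolitres = 34.28
  6.336 nanolitres → 6.336
  7205 picolitres = 7205 × 10^-3 nanolitres = 7.205
  4.279 nanolitres → 4.279
Sum: 34.28 + 6.336 + 7.205 + 4.279 = 52.1

52.1 nanolitres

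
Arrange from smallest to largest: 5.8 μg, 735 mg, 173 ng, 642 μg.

173 ng < 5.8 μg < 642 μg < 735 mg

5.8 μg = 0.0000058 g
735 mg = 0.735 g
173 ng = 0.000000173 g
642 μg = 0.000642 g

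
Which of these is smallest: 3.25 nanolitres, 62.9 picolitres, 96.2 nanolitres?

62.9 picolitres

3.25 nanolitres = 0.00000000325 litres
62.9 picolitres = 0.0000000000629 litres
96.2 nanolitres = 0.0000000962 litres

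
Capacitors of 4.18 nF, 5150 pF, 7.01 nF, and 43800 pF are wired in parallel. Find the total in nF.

In nF:
  4.18 nF → 4.18
  5150 pF = 5150e-3 nF = 5.15
  7.01 nF → 7.01
  43800 pF = 43800e-3 nF = 43.8
Sum: 4.18 + 5.15 + 7.01 + 43.8 = 60.14

60.14 nF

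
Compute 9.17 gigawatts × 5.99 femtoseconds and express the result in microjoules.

54.9283 microjoules

9.17 × 10^9 × 5.99 × 10^-15 = 54.9283 × 10^-6 J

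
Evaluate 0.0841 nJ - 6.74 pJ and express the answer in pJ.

77.36 pJ

In pJ:
  0.0841 nJ = 0.0841 × 10^3 pJ = 84.1
  6.74 pJ → 6.74
Difference: 84.1 - 6.74 = 77.36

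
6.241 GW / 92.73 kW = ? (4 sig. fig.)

(6.241e9) / (92.73e3) = 0.067303e6

67300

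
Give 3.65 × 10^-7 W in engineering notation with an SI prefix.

= 365 × 10^-9 W; 10^-9 is nano.

365 nW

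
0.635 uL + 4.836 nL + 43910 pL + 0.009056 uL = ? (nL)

In nL:
  0.635 uL = 0.635 × 10³ nL = 635
  4.836 nL → 4.836
  43910 pL = 43910 × 10⁻³ nL = 43.91
  0.009056 uL = 0.009056 × 10³ nL = 9.056
Sum: 635 + 4.836 + 43.91 + 9.056 = 692.802

692.802 nL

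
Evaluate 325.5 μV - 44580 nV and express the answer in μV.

280.92 μV

In μV:
  325.5 μV → 325.5
  44580 nV = 44580e-3 μV = 44.58
Difference: 325.5 - 44.58 = 280.92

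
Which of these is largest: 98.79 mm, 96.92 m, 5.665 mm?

96.92 m

98.79 mm = 0.09879 m
96.92 m = 96.92 m
5.665 mm = 0.005665 m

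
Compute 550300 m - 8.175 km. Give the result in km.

In km:
  550300 m = 550300e-3 km = 550.3
  8.175 km → 8.175
Difference: 550.3 - 8.175 = 542.125

542.125 km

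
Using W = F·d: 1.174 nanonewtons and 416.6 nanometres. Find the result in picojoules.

1.174 × 10⁻⁹ × 416.6 × 10⁻⁹ = 489.0884 × 10⁻¹⁸ J

0.0004890884 picojoules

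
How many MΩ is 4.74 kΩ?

0.00474 MΩ

kilo = 1e3, mega = 1e6; factor is 1e-3.
4.74 × 1e-3 = 0.00474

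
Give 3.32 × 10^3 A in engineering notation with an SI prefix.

3.32 kA

= 3.32 × 10^3 A; 10^3 is kilo.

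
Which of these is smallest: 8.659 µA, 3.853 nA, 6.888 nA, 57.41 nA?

8.659 µA = 0.000008659 A
3.853 nA = 0.000000003853 A
6.888 nA = 0.000000006888 A
57.41 nA = 0.00000005741 A

3.853 nA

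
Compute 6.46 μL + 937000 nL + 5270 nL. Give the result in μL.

948.73 μL

In μL:
  6.46 μL → 6.46
  937000 nL = 937000 × 10^-3 μL = 937
  5270 nL = 5270 × 10^-3 μL = 5.27
Sum: 6.46 + 937 + 5.27 = 948.73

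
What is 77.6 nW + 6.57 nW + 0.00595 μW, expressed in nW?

In nW:
  77.6 nW → 77.6
  6.57 nW → 6.57
  0.00595 μW = 0.00595 × 10³ nW = 5.95
Sum: 77.6 + 6.57 + 5.95 = 90.12

90.12 nW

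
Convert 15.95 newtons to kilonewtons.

0.01595 kilonewtons

(no prefix) = 1e0, kilo = 1e3; factor is 1e-3.
15.95 × 1e-3 = 0.01595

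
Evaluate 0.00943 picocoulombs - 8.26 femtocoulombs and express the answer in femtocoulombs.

In femtocoulombs:
  0.00943 picocoulombs = 0.00943 × 10³ femtocoulombs = 9.43
  8.26 femtocoulombs → 8.26
Difference: 9.43 - 8.26 = 1.17

1.17 femtocoulombs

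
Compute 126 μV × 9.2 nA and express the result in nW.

126e-6 × 9.2e-9 = 1159.2e-15 W

0.0011592 nW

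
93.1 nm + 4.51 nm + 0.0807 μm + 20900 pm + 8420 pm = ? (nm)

In nm:
  93.1 nm → 93.1
  4.51 nm → 4.51
  0.0807 μm = 0.0807 × 10³ nm = 80.7
  20900 pm = 20900 × 10⁻³ nm = 20.9
  8420 pm = 8420 × 10⁻³ nm = 8.42
Sum: 93.1 + 4.51 + 80.7 + 20.9 + 8.42 = 207.63

207.63 nm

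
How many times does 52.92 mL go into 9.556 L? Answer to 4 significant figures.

180.6

(9.556) / (52.92 × 10⁻³) = 0.18057 × 10³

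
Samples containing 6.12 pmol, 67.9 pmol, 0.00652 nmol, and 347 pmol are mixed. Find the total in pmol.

427.54 pmol

In pmol:
  6.12 pmol → 6.12
  67.9 pmol → 67.9
  0.00652 nmol = 0.00652e3 pmol = 6.52
  347 pmol → 347
Sum: 6.12 + 67.9 + 6.52 + 347 = 427.54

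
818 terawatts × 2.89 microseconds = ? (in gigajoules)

2.36402 gigajoules

818 × 10¹² × 2.89 × 10⁻⁶ = 2364.02 × 10⁶ J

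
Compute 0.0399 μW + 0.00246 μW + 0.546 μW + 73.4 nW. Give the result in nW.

In nW:
  0.0399 μW = 0.0399 × 10^3 nW = 39.9
  0.00246 μW = 0.00246 × 10^3 nW = 2.46
  0.546 μW = 0.546 × 10^3 nW = 546
  73.4 nW → 73.4
Sum: 39.9 + 2.46 + 546 + 73.4 = 661.76

661.76 nW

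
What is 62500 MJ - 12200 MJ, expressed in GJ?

In GJ:
  62500 MJ = 62500 × 10^-3 GJ = 62.5
  12200 MJ = 12200 × 10^-3 GJ = 12.2
Difference: 62.5 - 12.2 = 50.3

50.3 GJ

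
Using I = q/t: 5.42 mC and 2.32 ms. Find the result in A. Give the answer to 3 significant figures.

(5.42 × 10^-3) / (2.32 × 10^-3) = 2.3362 A

2.34 A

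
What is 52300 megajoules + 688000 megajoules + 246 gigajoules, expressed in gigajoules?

986.3 gigajoules

In gigajoules:
  52300 megajoules = 52300e-3 gigajoules = 52.3
  688000 megajoules = 688000e-3 gigajoules = 688
  246 gigajoules → 246
Sum: 52.3 + 688 + 246 = 986.3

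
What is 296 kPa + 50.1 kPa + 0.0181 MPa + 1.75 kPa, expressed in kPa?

In kPa:
  296 kPa → 296
  50.1 kPa → 50.1
  0.0181 MPa = 0.0181 × 10³ kPa = 18.1
  1.75 kPa → 1.75
Sum: 296 + 50.1 + 18.1 + 1.75 = 365.95

365.95 kPa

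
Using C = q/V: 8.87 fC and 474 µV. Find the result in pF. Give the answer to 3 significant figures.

18.7 pF

(8.87e-15) / (474e-6) = 0.018713e-9 F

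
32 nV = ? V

0.000000032 V

nano = 10⁻⁹, (no prefix) = 10⁰; factor is 10⁻⁹.
32 × 10⁻⁹ = 0.000000032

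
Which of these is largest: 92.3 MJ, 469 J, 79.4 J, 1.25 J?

92.3 MJ = 92300000 J
469 J = 469 J
79.4 J = 79.4 J
1.25 J = 1.25 J

92.3 MJ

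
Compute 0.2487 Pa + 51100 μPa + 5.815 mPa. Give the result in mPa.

In mPa:
  0.2487 Pa = 0.2487 × 10^3 mPa = 248.7
  51100 μPa = 51100 × 10^-3 mPa = 51.1
  5.815 mPa → 5.815
Sum: 248.7 + 51.1 + 5.815 = 305.615

305.615 mPa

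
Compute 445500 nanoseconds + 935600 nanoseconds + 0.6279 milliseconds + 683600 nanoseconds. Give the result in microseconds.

2692.6 microseconds

In microseconds:
  445500 nanoseconds = 445500 × 10^-3 microseconds = 445.5
  935600 nanoseconds = 935600 × 10^-3 microseconds = 935.6
  0.6279 milliseconds = 0.6279 × 10^3 microseconds = 627.9
  683600 nanoseconds = 683600 × 10^-3 microseconds = 683.6
Sum: 445.5 + 935.6 + 627.9 + 683.6 = 2692.6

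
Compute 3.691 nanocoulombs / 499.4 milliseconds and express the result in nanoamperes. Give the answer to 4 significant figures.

7.391 nanoamperes

(3.691 × 10⁻⁹) / (499.4 × 10⁻³) = 0.00739087 × 10⁻⁶ A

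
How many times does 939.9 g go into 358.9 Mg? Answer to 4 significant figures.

(358.9 × 10⁶) / (939.9) = 0.38185 × 10⁶

381800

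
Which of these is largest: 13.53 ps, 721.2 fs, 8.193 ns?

8.193 ns

13.53 ps = 0.00000000001353 s
721.2 fs = 0.0000000000007212 s
8.193 ns = 0.000000008193 s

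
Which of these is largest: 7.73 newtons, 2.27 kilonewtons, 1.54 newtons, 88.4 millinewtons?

2.27 kilonewtons

7.73 newtons = 7.73 newtons
2.27 kilonewtons = 2270 newtons
1.54 newtons = 1.54 newtons
88.4 millinewtons = 0.0884 newtons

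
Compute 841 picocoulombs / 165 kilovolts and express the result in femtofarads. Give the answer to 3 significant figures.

(841e-12) / (165e3) = 5.097e-15 F

5.10 femtofarads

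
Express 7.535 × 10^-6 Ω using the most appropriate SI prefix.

7.535 μΩ

= 7.535 × 10^-6 Ω; 10^-6 is micro.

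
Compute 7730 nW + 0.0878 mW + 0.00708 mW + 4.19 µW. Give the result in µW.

In µW:
  7730 nW = 7730 × 10^-3 µW = 7.73
  0.0878 mW = 0.0878 × 10^3 µW = 87.8
  0.00708 mW = 0.00708 × 10^3 µW = 7.08
  4.19 µW → 4.19
Sum: 7.73 + 87.8 + 7.08 + 4.19 = 106.8

106.8 µW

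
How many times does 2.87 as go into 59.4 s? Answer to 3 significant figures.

(59.4) / (2.87 × 10⁻¹⁸) = 20.7 × 10¹⁸

20700000000000000000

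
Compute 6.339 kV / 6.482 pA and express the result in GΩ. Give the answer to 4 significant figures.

977900 GΩ

(6.339e3) / (6.482e-12) = 0.977939e15 Ω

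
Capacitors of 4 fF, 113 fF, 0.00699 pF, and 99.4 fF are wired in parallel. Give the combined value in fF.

In fF:
  4 fF → 4
  113 fF → 113
  0.00699 pF = 0.00699e3 fF = 6.99
  99.4 fF → 99.4
Sum: 4 + 113 + 6.99 + 99.4 = 223.39

223.39 fF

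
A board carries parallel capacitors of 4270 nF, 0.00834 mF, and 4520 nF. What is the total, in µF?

17.13 µF

In µF:
  4270 nF = 4270 × 10^-3 µF = 4.27
  0.00834 mF = 0.00834 × 10^3 µF = 8.34
  4520 nF = 4520 × 10^-3 µF = 4.52
Sum: 4.27 + 8.34 + 4.52 = 17.13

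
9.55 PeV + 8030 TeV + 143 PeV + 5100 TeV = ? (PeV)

165.68 PeV

In PeV:
  9.55 PeV → 9.55
  8030 TeV = 8030e-3 PeV = 8.03
  143 PeV → 143
  5100 TeV = 5100e-3 PeV = 5.1
Sum: 9.55 + 8.03 + 143 + 5.1 = 165.68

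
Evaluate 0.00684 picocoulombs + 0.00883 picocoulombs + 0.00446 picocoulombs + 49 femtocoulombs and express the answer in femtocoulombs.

69.13 femtocoulombs

In femtocoulombs:
  0.00684 picocoulombs = 0.00684 × 10^3 femtocoulombs = 6.84
  0.00883 picocoulombs = 0.00883 × 10^3 femtocoulombs = 8.83
  0.00446 picocoulombs = 0.00446 × 10^3 femtocoulombs = 4.46
  49 femtocoulombs → 49
Sum: 6.84 + 8.83 + 4.46 + 49 = 69.13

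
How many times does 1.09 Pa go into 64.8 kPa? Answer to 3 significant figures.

(64.8 × 10³) / (1.09) = 59.45 × 10³

59400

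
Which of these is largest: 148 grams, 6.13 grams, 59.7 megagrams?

148 grams = 148 grams
6.13 grams = 6.13 grams
59.7 megagrams = 59700000 grams

59.7 megagrams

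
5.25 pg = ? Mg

0.00000000000000000525 Mg

pico = 1e-12, mega = 1e6; factor is 1e-18.
5.25 × 1e-18 = 0.00000000000000000525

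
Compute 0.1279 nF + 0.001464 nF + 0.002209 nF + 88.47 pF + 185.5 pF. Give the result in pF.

405.543 pF

In pF:
  0.1279 nF = 0.1279 × 10³ pF = 127.9
  0.001464 nF = 0.001464 × 10³ pF = 1.464
  0.002209 nF = 0.002209 × 10³ pF = 2.209
  88.47 pF → 88.47
  185.5 pF → 185.5
Sum: 127.9 + 1.464 + 2.209 + 88.47 + 185.5 = 405.543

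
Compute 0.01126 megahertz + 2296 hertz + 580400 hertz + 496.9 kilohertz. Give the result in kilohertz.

1090.856 kilohertz

In kilohertz:
  0.01126 megahertz = 0.01126e3 kilohertz = 11.26
  2296 hertz = 2296e-3 kilohertz = 2.296
  580400 hertz = 580400e-3 kilohertz = 580.4
  496.9 kilohertz → 496.9
Sum: 11.26 + 2.296 + 580.4 + 496.9 = 1090.856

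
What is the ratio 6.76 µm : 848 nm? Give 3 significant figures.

(6.76e-6) / (848e-9) = 0.007972e3

7.97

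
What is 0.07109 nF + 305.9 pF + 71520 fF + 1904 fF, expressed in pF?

450.414 pF

In pF:
  0.07109 nF = 0.07109 × 10^3 pF = 71.09
  305.9 pF → 305.9
  71520 fF = 71520 × 10^-3 pF = 71.52
  1904 fF = 1904 × 10^-3 pF = 1.904
Sum: 71.09 + 305.9 + 71.52 + 1.904 = 450.414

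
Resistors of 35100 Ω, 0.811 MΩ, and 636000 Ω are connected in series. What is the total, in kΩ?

1482.1 kΩ

In kΩ:
  35100 Ω = 35100 × 10^-3 kΩ = 35.1
  0.811 MΩ = 0.811 × 10^3 kΩ = 811
  636000 Ω = 636000 × 10^-3 kΩ = 636
Sum: 35.1 + 811 + 636 = 1482.1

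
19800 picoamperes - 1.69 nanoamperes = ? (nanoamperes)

In nanoamperes:
  19800 picoamperes = 19800 × 10^-3 nanoamperes = 19.8
  1.69 nanoamperes → 1.69
Difference: 19.8 - 1.69 = 18.11

18.11 nanoamperes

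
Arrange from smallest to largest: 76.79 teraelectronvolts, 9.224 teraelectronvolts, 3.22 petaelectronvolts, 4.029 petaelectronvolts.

76.79 teraelectronvolts = 76790000000000 electronvolts
9.224 teraelectronvolts = 9224000000000 electronvolts
3.22 petaelectronvolts = 3220000000000000 electronvolts
4.029 petaelectronvolts = 4029000000000000 electronvolts

9.224 teraelectronvolts < 76.79 teraelectronvolts < 3.22 petaelectronvolts < 4.029 petaelectronvolts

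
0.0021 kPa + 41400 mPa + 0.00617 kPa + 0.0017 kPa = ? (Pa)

51.37 Pa

In Pa:
  0.0021 kPa = 0.0021e3 Pa = 2.1
  41400 mPa = 41400e-3 Pa = 41.4
  0.00617 kPa = 0.00617e3 Pa = 6.17
  0.0017 kPa = 0.0017e3 Pa = 1.7
Sum: 2.1 + 41.4 + 6.17 + 1.7 = 51.37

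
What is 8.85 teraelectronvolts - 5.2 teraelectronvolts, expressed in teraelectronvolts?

In teraelectronvolts:
  8.85 teraelectronvolts → 8.85
  5.2 teraelectronvolts → 5.2
Difference: 8.85 - 5.2 = 3.65

3.65 teraelectronvolts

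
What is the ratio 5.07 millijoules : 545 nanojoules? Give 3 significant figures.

9300

(5.07e-3) / (545e-9) = 0.009303e6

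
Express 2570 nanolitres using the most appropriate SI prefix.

2.57 microlitres

= 2.57 × 10⁻⁶ litres; 10⁻⁶ is micro.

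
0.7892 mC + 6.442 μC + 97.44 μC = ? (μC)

In μC:
  0.7892 mC = 0.7892 × 10³ μC = 789.2
  6.442 μC → 6.442
  97.44 μC → 97.44
Sum: 789.2 + 6.442 + 97.44 = 893.082

893.082 μC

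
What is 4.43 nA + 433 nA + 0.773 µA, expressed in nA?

In nA:
  4.43 nA → 4.43
  433 nA → 433
  0.773 µA = 0.773 × 10^3 nA = 773
Sum: 4.43 + 433 + 773 = 1210.43

1210.43 nA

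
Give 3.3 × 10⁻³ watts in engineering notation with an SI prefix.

3.3 milliwatts

= 3.3 × 10⁻³ watts; 10⁻³ is milli.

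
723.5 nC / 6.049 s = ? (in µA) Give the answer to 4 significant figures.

0.1196 µA

(723.5e-9) / (6.049) = 119.607e-9 A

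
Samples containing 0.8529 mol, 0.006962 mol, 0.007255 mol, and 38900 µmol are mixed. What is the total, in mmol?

906.017 mmol

In mmol:
  0.8529 mol = 0.8529 × 10³ mmol = 852.9
  0.006962 mol = 0.006962 × 10³ mmol = 6.962
  0.007255 mol = 0.007255 × 10³ mmol = 7.255
  38900 µmol = 38900 × 10⁻³ mmol = 38.9
Sum: 852.9 + 6.962 + 7.255 + 38.9 = 906.017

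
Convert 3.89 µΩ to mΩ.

micro = 1e-6, milli = 1e-3; factor is 1e-3.
3.89 × 1e-3 = 0.00389

0.00389 mΩ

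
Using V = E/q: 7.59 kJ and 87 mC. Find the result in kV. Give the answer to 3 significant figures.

87.2 kV

(7.59 × 10³) / (87 × 10⁻³) = 0.087241 × 10⁶ V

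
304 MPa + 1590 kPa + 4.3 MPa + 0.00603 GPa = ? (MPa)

315.92 MPa

In MPa:
  304 MPa → 304
  1590 kPa = 1590 × 10⁻³ MPa = 1.59
  4.3 MPa → 4.3
  0.00603 GPa = 0.00603 × 10³ MPa = 6.03
Sum: 304 + 1.59 + 4.3 + 6.03 = 315.92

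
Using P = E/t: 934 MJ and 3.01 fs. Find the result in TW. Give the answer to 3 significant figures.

(934e6) / (3.01e-15) = 310.3e21 W

310000000000 TW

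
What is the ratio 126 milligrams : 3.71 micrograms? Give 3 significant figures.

34000

(126 × 10⁻³) / (3.71 × 10⁻⁶) = 33.96 × 10³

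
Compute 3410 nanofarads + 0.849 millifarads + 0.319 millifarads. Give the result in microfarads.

1171.41 microfarads

In microfarads:
  3410 nanofarads = 3410 × 10⁻³ microfarads = 3.41
  0.849 millifarads = 0.849 × 10³ microfarads = 849
  0.319 millifarads = 0.319 × 10³ microfarads = 319
Sum: 3.41 + 849 + 319 = 1171.41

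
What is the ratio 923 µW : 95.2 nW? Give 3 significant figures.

9700

(923e-6) / (95.2e-9) = 9.695e3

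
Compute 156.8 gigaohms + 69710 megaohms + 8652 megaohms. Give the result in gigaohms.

In gigaohms:
  156.8 gigaohms → 156.8
  69710 megaohms = 69710e-3 gigaohms = 69.71
  8652 megaohms = 8652e-3 gigaohms = 8.652
Sum: 156.8 + 69.71 + 8.652 = 235.162

235.162 gigaohms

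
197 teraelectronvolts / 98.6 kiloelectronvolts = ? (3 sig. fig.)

(197 × 10¹²) / (98.6 × 10³) = 1.998 × 10⁹

2000000000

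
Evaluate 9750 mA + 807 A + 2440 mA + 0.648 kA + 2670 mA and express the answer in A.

In A:
  9750 mA = 9750e-3 A = 9.75
  807 A → 807
  2440 mA = 2440e-3 A = 2.44
  0.648 kA = 0.648e3 A = 648
  2670 mA = 2670e-3 A = 2.67
Sum: 9.75 + 807 + 2.44 + 648 + 2.67 = 1469.86

1469.86 A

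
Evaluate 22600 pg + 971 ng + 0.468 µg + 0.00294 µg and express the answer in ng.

1464.54 ng

In ng:
  22600 pg = 22600e-3 ng = 22.6
  971 ng → 971
  0.468 µg = 0.468e3 ng = 468
  0.00294 µg = 0.00294e3 ng = 2.94
Sum: 22.6 + 971 + 468 + 2.94 = 1464.54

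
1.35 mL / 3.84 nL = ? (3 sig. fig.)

352000

(1.35e-3) / (3.84e-9) = 0.3516e6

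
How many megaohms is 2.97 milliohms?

0.00000000297 megaohms

milli = 1e-3, mega = 1e6; factor is 1e-9.
2.97 × 1e-9 = 0.00000000297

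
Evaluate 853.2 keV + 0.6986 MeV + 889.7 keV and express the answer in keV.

In keV:
  853.2 keV → 853.2
  0.6986 MeV = 0.6986 × 10³ keV = 698.6
  889.7 keV → 889.7
Sum: 853.2 + 698.6 + 889.7 = 2441.5

2441.5 keV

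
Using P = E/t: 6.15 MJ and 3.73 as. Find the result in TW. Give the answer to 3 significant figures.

(6.15 × 10^6) / (3.73 × 10^-18) = 1.6488 × 10^24 W

1650000000000 TW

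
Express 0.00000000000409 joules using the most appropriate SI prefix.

4.09 picojoules

= 4.09 × 10⁻¹² joules; 10⁻¹² is pico.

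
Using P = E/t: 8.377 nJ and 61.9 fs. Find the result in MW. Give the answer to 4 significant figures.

0.1353 MW

(8.377e-9) / (61.9e-15) = 0.135331e6 W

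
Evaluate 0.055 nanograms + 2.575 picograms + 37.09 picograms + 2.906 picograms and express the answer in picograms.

97.571 picograms

In picograms:
  0.055 nanograms = 0.055 × 10^3 picograms = 55
  2.575 picograms → 2.575
  37.09 picograms → 37.09
  2.906 picograms → 2.906
Sum: 55 + 2.575 + 37.09 + 2.906 = 97.571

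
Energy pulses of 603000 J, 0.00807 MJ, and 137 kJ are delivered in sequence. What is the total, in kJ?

748.07 kJ

In kJ:
  603000 J = 603000 × 10^-3 kJ = 603
  0.00807 MJ = 0.00807 × 10^3 kJ = 8.07
  137 kJ → 137
Sum: 603 + 8.07 + 137 = 748.07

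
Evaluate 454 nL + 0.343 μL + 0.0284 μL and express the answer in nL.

In nL:
  454 nL → 454
  0.343 μL = 0.343 × 10³ nL = 343
  0.0284 μL = 0.0284 × 10³ nL = 28.4
Sum: 454 + 343 + 28.4 = 825.4

825.4 nL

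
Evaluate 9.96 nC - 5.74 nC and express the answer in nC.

4.22 nC

In nC:
  9.96 nC → 9.96
  5.74 nC → 5.74
Difference: 9.96 - 5.74 = 4.22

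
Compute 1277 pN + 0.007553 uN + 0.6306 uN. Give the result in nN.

639.43 nN

In nN:
  1277 pN = 1277e-3 nN = 1.277
  0.007553 uN = 0.007553e3 nN = 7.553
  0.6306 uN = 0.6306e3 nN = 630.6
Sum: 1.277 + 7.553 + 630.6 = 639.43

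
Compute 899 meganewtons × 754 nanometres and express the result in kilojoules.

899 × 10^6 × 754 × 10^-9 = 677846 × 10^-3 J

0.677846 kilojoules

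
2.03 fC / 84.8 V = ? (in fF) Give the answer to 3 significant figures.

0.0239 fF

(2.03e-15) / (84.8) = 0.023939e-15 F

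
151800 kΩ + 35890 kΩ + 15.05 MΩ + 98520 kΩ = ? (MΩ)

301.26 MΩ

In MΩ:
  151800 kΩ = 151800 × 10^-3 MΩ = 151.8
  35890 kΩ = 35890 × 10^-3 MΩ = 35.89
  15.05 MΩ → 15.05
  98520 kΩ = 98520 × 10^-3 MΩ = 98.52
Sum: 151.8 + 35.89 + 15.05 + 98.52 = 301.26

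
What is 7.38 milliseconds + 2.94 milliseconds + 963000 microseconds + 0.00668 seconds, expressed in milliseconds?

980 milliseconds

In milliseconds:
  7.38 milliseconds → 7.38
  2.94 milliseconds → 2.94
  963000 microseconds = 963000 × 10⁻³ milliseconds = 963
  0.00668 seconds = 0.00668 × 10³ milliseconds = 6.68
Sum: 7.38 + 2.94 + 963 + 6.68 = 980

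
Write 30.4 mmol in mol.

milli = 10⁻³, (no prefix) = 10⁰; factor is 10⁻³.
30.4 × 10⁻³ = 0.0304

0.0304 mol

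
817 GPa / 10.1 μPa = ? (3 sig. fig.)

(817 × 10^9) / (10.1 × 10^-6) = 80.89 × 10^15

80900000000000000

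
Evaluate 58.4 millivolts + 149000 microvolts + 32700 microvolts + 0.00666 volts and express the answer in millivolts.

246.76 millivolts

In millivolts:
  58.4 millivolts → 58.4
  149000 microvolts = 149000 × 10⁻³ millivolts = 149
  32700 microvolts = 32700 × 10⁻³ millivolts = 32.7
  0.00666 volts = 0.00666 × 10³ millivolts = 6.66
Sum: 58.4 + 149 + 32.7 + 6.66 = 246.76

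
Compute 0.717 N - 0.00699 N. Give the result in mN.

In mN:
  0.717 N = 0.717 × 10^3 mN = 717
  0.00699 N = 0.00699 × 10^3 mN = 6.99
Difference: 717 - 6.99 = 710.01

710.01 mN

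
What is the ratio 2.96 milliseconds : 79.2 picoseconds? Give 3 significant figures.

(2.96 × 10⁻³) / (79.2 × 10⁻¹²) = 0.03737 × 10⁹

37400000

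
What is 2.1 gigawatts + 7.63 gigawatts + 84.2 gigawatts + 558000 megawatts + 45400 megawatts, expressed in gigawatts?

697.33 gigawatts

In gigawatts:
  2.1 gigawatts → 2.1
  7.63 gigawatts → 7.63
  84.2 gigawatts → 84.2
  558000 megawatts = 558000 × 10^-3 gigawatts = 558
  45400 megawatts = 45400 × 10^-3 gigawatts = 45.4
Sum: 2.1 + 7.63 + 84.2 + 558 + 45.4 = 697.33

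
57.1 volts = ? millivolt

(no prefix) = 10⁰, milli = 10⁻³; factor is 10³.
57.1 × 10³ = 57100

57100 millivolts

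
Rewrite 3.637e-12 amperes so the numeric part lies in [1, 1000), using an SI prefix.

3.637 picoamperes

= 3.637e-12 amperes; 1e-12 is pico.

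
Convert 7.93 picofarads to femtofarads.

pico = 1e-12, femto = 1e-15; factor is 1e3.
7.93 × 1e3 = 7930

7930 femtofarads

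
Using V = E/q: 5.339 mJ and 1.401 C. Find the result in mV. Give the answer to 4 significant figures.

(5.339e-3) / (1.401) = 3.81085e-3 V

3.811 mV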